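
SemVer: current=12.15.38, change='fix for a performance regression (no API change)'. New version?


Current: 12.15.38
Change category: 'fix for a performance regression (no API change)' → patch bump
SemVer rule: patch bump → increment PATCH (MAJOR and MINOR unchanged)
New: 12.15.39

12.15.39


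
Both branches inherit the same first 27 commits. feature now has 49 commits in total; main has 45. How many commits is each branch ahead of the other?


Common ancestor: commit #27
feature commits after divergence: 49 - 27 = 22
main commits after divergence: 45 - 27 = 18
feature is 22 commits ahead of main
main is 18 commits ahead of feature

feature ahead: 22, main ahead: 18


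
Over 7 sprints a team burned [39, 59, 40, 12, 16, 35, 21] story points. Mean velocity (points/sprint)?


Formula: Avg velocity = Total points / Number of sprints
Points: [39, 59, 40, 12, 16, 35, 21]
Sum = 39 + 59 + 40 + 12 + 16 + 35 + 21 = 222
Avg velocity = 222 / 7 = 31.71 points/sprint

31.71 points/sprint


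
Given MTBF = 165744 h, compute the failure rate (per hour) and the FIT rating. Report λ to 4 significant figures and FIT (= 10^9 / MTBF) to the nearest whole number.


Formula: λ = 1 / MTBF; FIT = λ × 1e9 = 1e9 / MTBF
λ = 1 / 165744 ≈ 6.033e-06 failures/hour
FIT = 1e9 / 165744 ≈ 6033 failures per 1e9 hours (nearest whole number)

λ = 6.033e-06 /h, FIT = 6033


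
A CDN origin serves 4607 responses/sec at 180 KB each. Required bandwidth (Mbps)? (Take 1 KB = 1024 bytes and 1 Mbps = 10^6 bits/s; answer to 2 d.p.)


Formula: Mbps = payload_bytes * RPS * 8 / 1e6
Payload per request = 180 KB = 180 * 1024 = 184320 bytes
Total bytes/sec = 184320 * 4607 = 849162240
Total bits/sec = 849162240 * 8 = 6793297920
Mbps = 6793297920 / 1e6 = 6793.3

6793.3 Mbps


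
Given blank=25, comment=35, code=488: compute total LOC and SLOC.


Total LOC = blank + comment + code
Total LOC = 25 + 35 + 488 = 548
SLOC (source only) = code = 488

Total LOC: 548, SLOC: 488


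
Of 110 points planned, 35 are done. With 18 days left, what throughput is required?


Formula: Required rate = Remaining points / Days left
Remaining = 110 - 35 = 75 points
Required rate = 75 / 18 = 4.17 points/day

4.17 points/day


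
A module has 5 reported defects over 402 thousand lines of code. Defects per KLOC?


Defect density = defects / KLOC
Defect density = 5 / 402
Defect density = 0.012 defects/KLOC

0.012 defects/KLOC


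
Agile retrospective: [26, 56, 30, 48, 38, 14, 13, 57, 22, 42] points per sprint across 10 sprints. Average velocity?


Formula: Avg velocity = Total points / Number of sprints
Points: [26, 56, 30, 48, 38, 14, 13, 57, 22, 42]
Sum = 26 + 56 + 30 + 48 + 38 + 14 + 13 + 57 + 22 + 42 = 346
Avg velocity = 346 / 10 = 34.6 points/sprint

34.6 points/sprint


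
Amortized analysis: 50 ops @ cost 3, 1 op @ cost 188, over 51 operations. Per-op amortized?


Formula: Amortized cost = Total cost / Operations
Total cost = (50 * 3) + (1 * 188)
Total cost = 150 + 188 = 338
Amortized = 338 / 51 = 6.6275

6.6275


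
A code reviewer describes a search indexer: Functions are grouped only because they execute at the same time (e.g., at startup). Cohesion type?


Reasoning: Related by timing only
Type: Temporal cohesion

Temporal cohesion


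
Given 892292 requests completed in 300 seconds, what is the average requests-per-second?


Formula: throughput = requests / seconds
throughput = 892292 / 300
throughput = 2974.31 requests/second

2974.31 requests/second


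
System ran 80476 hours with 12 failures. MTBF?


Formula: MTBF = Total operating time / Number of failures
MTBF = 80476 / 12
MTBF = 6706.33 hours

6706.33 hours


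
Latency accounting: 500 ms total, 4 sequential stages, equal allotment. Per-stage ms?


Formula: per_stage = total_budget / stages
per_stage = 500 / 4
per_stage = 125.0 ms

125.0 ms


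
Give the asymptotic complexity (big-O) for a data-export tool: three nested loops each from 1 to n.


Reasoning: three levels of nesting over n
Complexity: O(n^3)

O(n^3)


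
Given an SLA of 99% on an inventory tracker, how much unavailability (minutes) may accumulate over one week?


Formula: allowed downtime = period * (100 - SLA) / 100
Period (week) = 10080 minutes
Unavailability fraction = (100 - 99.0) / 100
Allowed downtime = 10080 * (100 - 99.0) / 100
Allowed downtime = 100.8 minutes

100.8 minutes


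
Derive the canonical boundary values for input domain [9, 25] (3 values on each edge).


Range: [9, 25]
Boundaries: just below min, min, min+1, max-1, max, just above max
Values: [8, 9, 10, 24, 25, 26]

[8, 9, 10, 24, 25, 26]


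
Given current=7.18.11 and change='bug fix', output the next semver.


Current: 7.18.11
Change category: 'bug fix' → patch bump
SemVer rule: patch bump → increment PATCH (MAJOR and MINOR unchanged)
New: 7.18.12

7.18.12


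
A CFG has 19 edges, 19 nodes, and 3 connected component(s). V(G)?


Formula: V(G) = E - N + 2P
V(G) = 19 - 19 + 2*3
V(G) = 0 + 6
V(G) = 6

6


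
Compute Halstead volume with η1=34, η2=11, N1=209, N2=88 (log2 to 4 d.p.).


Formula: V = N * log2(η), where N = N1 + N2 and η = η1 + η2
η = 34 + 11 = 45
N = 209 + 88 = 297
log2(45) ≈ 5.4919
V = 297 * 5.4919 = 1631.09

1631.09


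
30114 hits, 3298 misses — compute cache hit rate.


Formula: hit rate = hits / (hits + misses) * 100
hit rate = 30114 / (30114 + 3298) * 100
hit rate = 30114 / 33412 * 100
hit rate = 90.13%

90.13%


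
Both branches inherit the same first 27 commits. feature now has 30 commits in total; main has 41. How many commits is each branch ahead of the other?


Common ancestor: commit #27
feature commits after divergence: 30 - 27 = 3
main commits after divergence: 41 - 27 = 14
feature is 3 commits ahead of main
main is 14 commits ahead of feature

feature ahead: 3, main ahead: 14


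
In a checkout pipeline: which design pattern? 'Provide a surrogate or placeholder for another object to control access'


This matches the Proxy pattern

Proxy


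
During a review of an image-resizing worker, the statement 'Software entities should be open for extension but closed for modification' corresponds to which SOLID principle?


This describes the Open/Closed Principle (OCP)

Open/Closed Principle (OCP)


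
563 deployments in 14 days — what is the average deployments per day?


Formula: deployments per day = releases / days
= 563 / 14
= 40.214 deploys/day
(equivalently, 281.5 deploys/week)

40.214 deploys/day


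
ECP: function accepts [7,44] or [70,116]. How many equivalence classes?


Valid ranges: [7,44] and [70,116]
Class 1: x < 7 — invalid
Class 2: 7 ≤ x ≤ 44 — valid
Class 3: 44 < x < 70 — invalid (gap between ranges)
Class 4: 70 ≤ x ≤ 116 — valid
Class 5: x > 116 — invalid
Total equivalence classes: 5

5 equivalence classes


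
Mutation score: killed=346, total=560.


Mutation score = killed / total * 100
Mutation score = 346 / 560 * 100
Mutation score = 61.79%

61.79%


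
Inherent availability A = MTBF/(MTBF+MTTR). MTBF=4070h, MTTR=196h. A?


Availability = MTBF / (MTBF + MTTR)
Availability = 4070 / (4070 + 196)
Availability = 4070 / 4266
Availability = 95.4055%

95.4055%


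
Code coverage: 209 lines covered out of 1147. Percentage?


Coverage = covered / total * 100
Coverage = 209 / 1147 * 100
Coverage = 18.22%

18.22%


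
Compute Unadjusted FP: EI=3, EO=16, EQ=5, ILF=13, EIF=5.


UFP = EI*4 + EO*5 + EQ*4 + ILF*10 + EIF*7
UFP = 3*4 + 16*5 + 5*4 + 13*10 + 5*7
UFP = 12 + 80 + 20 + 130 + 35
UFP = 277

277


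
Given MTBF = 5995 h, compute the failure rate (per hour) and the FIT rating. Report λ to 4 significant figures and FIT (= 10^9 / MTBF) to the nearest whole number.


Formula: λ = 1 / MTBF; FIT = λ × 1e9 = 1e9 / MTBF
λ = 1 / 5995 ≈ 1.668e-04 failures/hour
FIT = 1e9 / 5995 ≈ 166806 failures per 1e9 hours (nearest whole number)

λ = 1.668e-04 /h, FIT = 166806


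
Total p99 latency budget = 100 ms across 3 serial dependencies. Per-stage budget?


Formula: per_stage = total_budget / stages
per_stage = 100 / 3
per_stage = 33.33 ms

33.33 ms


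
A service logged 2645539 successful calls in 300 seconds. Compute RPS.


Formula: throughput = requests / seconds
throughput = 2645539 / 300
throughput = 8818.46 requests/second

8818.46 requests/second


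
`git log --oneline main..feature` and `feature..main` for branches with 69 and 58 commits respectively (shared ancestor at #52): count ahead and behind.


Common ancestor: commit #52
feature commits after divergence: 69 - 52 = 17
main commits after divergence: 58 - 52 = 6
feature is 17 commits ahead of main
main is 6 commits ahead of feature

feature ahead: 17, main ahead: 6


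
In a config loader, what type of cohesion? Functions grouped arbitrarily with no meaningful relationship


Reasoning: Worst: random grouping
Type: Coincidental cohesion

Coincidental cohesion


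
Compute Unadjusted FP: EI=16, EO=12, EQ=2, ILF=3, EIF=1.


UFP = EI*4 + EO*5 + EQ*4 + ILF*10 + EIF*7
UFP = 16*4 + 12*5 + 2*4 + 3*10 + 1*7
UFP = 64 + 60 + 8 + 30 + 7
UFP = 169

169


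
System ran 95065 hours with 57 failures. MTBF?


Formula: MTBF = Total operating time / Number of failures
MTBF = 95065 / 57
MTBF = 1667.81 hours

1667.81 hours


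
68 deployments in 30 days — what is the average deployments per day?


Formula: deployments per day = releases / days
= 68 / 30
= 2.267 deploys/day
(equivalently, 15.87 deploys/week)

2.267 deploys/day


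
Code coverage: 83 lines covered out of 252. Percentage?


Coverage = covered / total * 100
Coverage = 83 / 252 * 100
Coverage = 32.94%

32.94%


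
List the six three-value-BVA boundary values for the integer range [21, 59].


Range: [21, 59]
Boundaries: just below min, min, min+1, max-1, max, just above max
Values: [20, 21, 22, 58, 59, 60]

[20, 21, 22, 58, 59, 60]


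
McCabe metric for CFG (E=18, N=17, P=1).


Formula: V(G) = E - N + 2P
V(G) = 18 - 17 + 2*1
V(G) = 1 + 2
V(G) = 3

3


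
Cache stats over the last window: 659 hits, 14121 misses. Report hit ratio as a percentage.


Formula: hit rate = hits / (hits + misses) * 100
hit rate = 659 / (659 + 14121) * 100
hit rate = 659 / 14780 * 100
hit rate = 4.46%

4.46%


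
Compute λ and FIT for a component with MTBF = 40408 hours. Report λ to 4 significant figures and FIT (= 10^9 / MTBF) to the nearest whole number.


Formula: λ = 1 / MTBF; FIT = λ × 1e9 = 1e9 / MTBF
λ = 1 / 40408 ≈ 2.475e-05 failures/hour
FIT = 1e9 / 40408 ≈ 24748 failures per 1e9 hours (nearest whole number)

λ = 2.475e-05 /h, FIT = 24748


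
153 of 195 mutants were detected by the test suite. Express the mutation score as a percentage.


Mutation score = killed / total * 100
Mutation score = 153 / 195 * 100
Mutation score = 78.46%

78.46%


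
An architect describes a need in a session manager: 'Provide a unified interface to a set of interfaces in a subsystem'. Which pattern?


This matches the Facade pattern

Facade


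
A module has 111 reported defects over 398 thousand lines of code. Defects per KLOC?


Defect density = defects / KLOC
Defect density = 111 / 398
Defect density = 0.279 defects/KLOC

0.279 defects/KLOC


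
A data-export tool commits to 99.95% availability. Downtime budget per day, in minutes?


Formula: allowed downtime = period * (100 - SLA) / 100
Period (day) = 1440 minutes
Unavailability fraction = (100 - 99.95) / 100
Allowed downtime = 1440 * (100 - 99.95) / 100
Allowed downtime = 0.72 minutes

0.72 minutes


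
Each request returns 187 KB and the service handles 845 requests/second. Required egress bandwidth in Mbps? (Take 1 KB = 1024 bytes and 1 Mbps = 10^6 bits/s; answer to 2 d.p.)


Formula: Mbps = payload_bytes * RPS * 8 / 1e6
Payload per request = 187 KB = 187 * 1024 = 191488 bytes
Total bytes/sec = 191488 * 845 = 161807360
Total bits/sec = 161807360 * 8 = 1294458880
Mbps = 1294458880 / 1e6 = 1294.46

1294.46 Mbps


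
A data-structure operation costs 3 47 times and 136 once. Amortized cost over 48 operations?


Formula: Amortized cost = Total cost / Operations
Total cost = (47 * 3) + (1 * 136)
Total cost = 141 + 136 = 277
Amortized = 277 / 48 = 5.7708

5.7708


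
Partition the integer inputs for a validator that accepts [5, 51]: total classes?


Valid range: [5, 51]
Class 1: x < 5 — invalid
Class 2: 5 ≤ x ≤ 51 — valid
Class 3: x > 51 — invalid
Total equivalence classes: 3

3 equivalence classes


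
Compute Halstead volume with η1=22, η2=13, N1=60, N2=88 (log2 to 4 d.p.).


Formula: V = N * log2(η), where N = N1 + N2 and η = η1 + η2
η = 22 + 13 = 35
N = 60 + 88 = 148
log2(35) ≈ 5.1293
V = 148 * 5.1293 = 759.14

759.14


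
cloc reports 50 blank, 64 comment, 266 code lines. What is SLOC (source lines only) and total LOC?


Total LOC = blank + comment + code
Total LOC = 50 + 64 + 266 = 380
SLOC (source only) = code = 266

Total LOC: 380, SLOC: 266


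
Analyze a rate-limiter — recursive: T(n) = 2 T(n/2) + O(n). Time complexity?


Reasoning: master theorem case 2 (merge-sort recurrence)
Complexity: O(n log n)

O(n log n)


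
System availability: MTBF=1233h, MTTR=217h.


Availability = MTBF / (MTBF + MTTR)
Availability = 1233 / (1233 + 217)
Availability = 1233 / 1450
Availability = 85.0345%

85.0345%


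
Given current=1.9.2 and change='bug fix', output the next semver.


Current: 1.9.2
Change category: 'bug fix' → patch bump
SemVer rule: patch bump → increment PATCH (MAJOR and MINOR unchanged)
New: 1.9.3

1.9.3


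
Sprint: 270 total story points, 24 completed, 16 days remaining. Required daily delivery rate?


Formula: Required rate = Remaining points / Days left
Remaining = 270 - 24 = 246 points
Required rate = 246 / 16 = 15.38 points/day

15.38 points/day


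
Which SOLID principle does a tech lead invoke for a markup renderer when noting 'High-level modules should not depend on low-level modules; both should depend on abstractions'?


This describes the Dependency Inversion Principle (DIP)

Dependency Inversion Principle (DIP)


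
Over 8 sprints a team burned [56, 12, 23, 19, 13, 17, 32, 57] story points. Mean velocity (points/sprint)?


Formula: Avg velocity = Total points / Number of sprints
Points: [56, 12, 23, 19, 13, 17, 32, 57]
Sum = 56 + 12 + 23 + 19 + 13 + 17 + 32 + 57 = 229
Avg velocity = 229 / 8 = 28.63 points/sprint

28.63 points/sprint


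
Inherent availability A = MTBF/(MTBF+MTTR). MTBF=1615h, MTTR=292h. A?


Availability = MTBF / (MTBF + MTTR)
Availability = 1615 / (1615 + 292)
Availability = 1615 / 1907
Availability = 84.688%

84.688%


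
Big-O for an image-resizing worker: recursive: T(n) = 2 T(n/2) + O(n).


Reasoning: master theorem case 2 (merge-sort recurrence)
Complexity: O(n log n)

O(n log n)


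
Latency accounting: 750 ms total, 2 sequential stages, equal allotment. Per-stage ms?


Formula: per_stage = total_budget / stages
per_stage = 750 / 2
per_stage = 375.0 ms

375.0 ms


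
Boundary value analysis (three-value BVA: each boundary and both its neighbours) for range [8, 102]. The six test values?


Range: [8, 102]
Boundaries: just below min, min, min+1, max-1, max, just above max
Values: [7, 8, 9, 101, 102, 103]

[7, 8, 9, 101, 102, 103]


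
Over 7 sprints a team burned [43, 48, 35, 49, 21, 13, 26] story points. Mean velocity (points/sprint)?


Formula: Avg velocity = Total points / Number of sprints
Points: [43, 48, 35, 49, 21, 13, 26]
Sum = 43 + 48 + 35 + 49 + 21 + 13 + 26 = 235
Avg velocity = 235 / 7 = 33.57 points/sprint

33.57 points/sprint


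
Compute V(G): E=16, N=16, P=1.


Formula: V(G) = E - N + 2P
V(G) = 16 - 16 + 2*1
V(G) = 0 + 2
V(G) = 2

2


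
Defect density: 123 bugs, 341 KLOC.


Defect density = defects / KLOC
Defect density = 123 / 341
Defect density = 0.361 defects/KLOC

0.361 defects/KLOC


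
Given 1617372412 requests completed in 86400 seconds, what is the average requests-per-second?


Formula: throughput = requests / seconds
throughput = 1617372412 / 86400
throughput = 18719.59 requests/second

18719.59 requests/second


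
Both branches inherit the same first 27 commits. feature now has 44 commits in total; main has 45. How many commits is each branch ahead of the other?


Common ancestor: commit #27
feature commits after divergence: 44 - 27 = 17
main commits after divergence: 45 - 27 = 18
feature is 17 commits ahead of main
main is 18 commits ahead of feature

feature ahead: 17, main ahead: 18


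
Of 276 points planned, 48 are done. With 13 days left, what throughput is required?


Formula: Required rate = Remaining points / Days left
Remaining = 276 - 48 = 228 points
Required rate = 228 / 13 = 17.54 points/day

17.54 points/day


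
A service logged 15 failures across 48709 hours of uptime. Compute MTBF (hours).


Formula: MTBF = Total operating time / Number of failures
MTBF = 48709 / 15
MTBF = 3247.27 hours

3247.27 hours


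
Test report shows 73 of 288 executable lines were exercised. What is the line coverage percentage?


Coverage = covered / total * 100
Coverage = 73 / 288 * 100
Coverage = 25.35%

25.35%


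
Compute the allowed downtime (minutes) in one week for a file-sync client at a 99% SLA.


Formula: allowed downtime = period * (100 - SLA) / 100
Period (week) = 10080 minutes
Unavailability fraction = (100 - 99.0) / 100
Allowed downtime = 10080 * (100 - 99.0) / 100
Allowed downtime = 100.8 minutes

100.8 minutes


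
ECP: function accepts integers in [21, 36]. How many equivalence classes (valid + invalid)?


Valid range: [21, 36]
Class 1: x < 21 — invalid
Class 2: 21 ≤ x ≤ 36 — valid
Class 3: x > 36 — invalid
Total equivalence classes: 3

3 equivalence classes


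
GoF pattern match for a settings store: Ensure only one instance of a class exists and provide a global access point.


This matches the Singleton pattern

Singleton


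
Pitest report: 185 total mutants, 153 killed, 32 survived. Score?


Mutation score = killed / total * 100
Mutation score = 153 / 185 * 100
Mutation score = 82.7%

82.7%


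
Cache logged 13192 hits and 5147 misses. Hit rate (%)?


Formula: hit rate = hits / (hits + misses) * 100
hit rate = 13192 / (13192 + 5147) * 100
hit rate = 13192 / 18339 * 100
hit rate = 71.93%

71.93%


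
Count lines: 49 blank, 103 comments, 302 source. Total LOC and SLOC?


Total LOC = blank + comment + code
Total LOC = 49 + 103 + 302 = 454
SLOC (source only) = code = 302

Total LOC: 454, SLOC: 302


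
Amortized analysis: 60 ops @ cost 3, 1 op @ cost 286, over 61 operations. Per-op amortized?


Formula: Amortized cost = Total cost / Operations
Total cost = (60 * 3) + (1 * 286)
Total cost = 180 + 286 = 466
Amortized = 466 / 61 = 7.6393

7.6393


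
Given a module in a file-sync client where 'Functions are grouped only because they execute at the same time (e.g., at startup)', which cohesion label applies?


Reasoning: Related by timing only
Type: Temporal cohesion

Temporal cohesion


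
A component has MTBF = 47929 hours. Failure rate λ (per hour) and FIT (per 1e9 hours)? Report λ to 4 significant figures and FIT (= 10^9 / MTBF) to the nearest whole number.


Formula: λ = 1 / MTBF; FIT = λ × 1e9 = 1e9 / MTBF
λ = 1 / 47929 ≈ 2.086e-05 failures/hour
FIT = 1e9 / 47929 ≈ 20864 failures per 1e9 hours (nearest whole number)

λ = 2.086e-05 /h, FIT = 20864


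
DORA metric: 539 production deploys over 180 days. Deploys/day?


Formula: deployments per day = releases / days
= 539 / 180
= 2.994 deploys/day
(equivalently, 20.96 deploys/week)

2.994 deploys/day


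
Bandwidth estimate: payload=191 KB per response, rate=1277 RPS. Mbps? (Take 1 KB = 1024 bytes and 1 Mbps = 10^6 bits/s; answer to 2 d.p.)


Formula: Mbps = payload_bytes * RPS * 8 / 1e6
Payload per request = 191 KB = 191 * 1024 = 195584 bytes
Total bytes/sec = 195584 * 1277 = 249760768
Total bits/sec = 249760768 * 8 = 1998086144
Mbps = 1998086144 / 1e6 = 1998.09

1998.09 Mbps


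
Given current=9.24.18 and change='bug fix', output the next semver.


Current: 9.24.18
Change category: 'bug fix' → patch bump
SemVer rule: patch bump → increment PATCH (MAJOR and MINOR unchanged)
New: 9.24.19

9.24.19


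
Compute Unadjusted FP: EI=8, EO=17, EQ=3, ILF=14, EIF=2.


UFP = EI*4 + EO*5 + EQ*4 + ILF*10 + EIF*7
UFP = 8*4 + 17*5 + 3*4 + 14*10 + 2*7
UFP = 32 + 85 + 12 + 140 + 14
UFP = 283

283


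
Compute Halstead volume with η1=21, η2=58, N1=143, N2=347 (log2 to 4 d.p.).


Formula: V = N * log2(η), where N = N1 + N2 and η = η1 + η2
η = 21 + 58 = 79
N = 143 + 347 = 490
log2(79) ≈ 6.3038
V = 490 * 6.3038 = 3088.86

3088.86


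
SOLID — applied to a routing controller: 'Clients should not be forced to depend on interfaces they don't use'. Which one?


This describes the Interface Segregation Principle (ISP)

Interface Segregation Principle (ISP)


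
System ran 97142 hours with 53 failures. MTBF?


Formula: MTBF = Total operating time / Number of failures
MTBF = 97142 / 53
MTBF = 1832.87 hours

1832.87 hours


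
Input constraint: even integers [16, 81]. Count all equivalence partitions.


Constraint: even integers in [16, 81]
Class 1: x < 16 — out-of-range invalid
Class 2: x in [16,81] but odd — wrong type invalid
Class 3: x in [16,81] and even — valid
Class 4: x > 81 — out-of-range invalid
Total equivalence classes: 4

4 equivalence classes


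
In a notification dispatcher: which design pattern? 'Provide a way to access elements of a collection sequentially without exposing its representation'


This matches the Iterator pattern

Iterator


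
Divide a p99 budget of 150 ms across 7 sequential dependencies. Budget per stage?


Formula: per_stage = total_budget / stages
per_stage = 150 / 7
per_stage = 21.43 ms

21.43 ms


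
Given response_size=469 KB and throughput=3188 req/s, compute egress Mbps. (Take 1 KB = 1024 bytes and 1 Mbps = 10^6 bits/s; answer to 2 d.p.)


Formula: Mbps = payload_bytes * RPS * 8 / 1e6
Payload per request = 469 KB = 469 * 1024 = 480256 bytes
Total bytes/sec = 480256 * 3188 = 1531056128
Total bits/sec = 1531056128 * 8 = 12248449024
Mbps = 12248449024 / 1e6 = 12248.45

12248.45 Mbps


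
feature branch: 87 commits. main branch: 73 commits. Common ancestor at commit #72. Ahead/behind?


Common ancestor: commit #72
feature commits after divergence: 87 - 72 = 15
main commits after divergence: 73 - 72 = 1
feature is 15 commits ahead of main
main is 1 commits ahead of feature

feature ahead: 15, main ahead: 1


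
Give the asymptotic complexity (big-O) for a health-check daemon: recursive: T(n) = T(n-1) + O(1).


Reasoning: linear recursion with constant work per frame
Complexity: O(n)

O(n)


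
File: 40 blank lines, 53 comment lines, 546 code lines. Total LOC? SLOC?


Total LOC = blank + comment + code
Total LOC = 40 + 53 + 546 = 639
SLOC (source only) = code = 546

Total LOC: 639, SLOC: 546


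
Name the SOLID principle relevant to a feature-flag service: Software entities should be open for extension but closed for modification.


This describes the Open/Closed Principle (OCP)

Open/Closed Principle (OCP)


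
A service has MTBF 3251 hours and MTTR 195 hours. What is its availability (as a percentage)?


Availability = MTBF / (MTBF + MTTR)
Availability = 3251 / (3251 + 195)
Availability = 3251 / 3446
Availability = 94.3413%

94.3413%


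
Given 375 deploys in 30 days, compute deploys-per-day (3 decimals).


Formula: deployments per day = releases / days
= 375 / 30
= 12.5 deploys/day
(equivalently, 87.5 deploys/week)

12.5 deploys/day


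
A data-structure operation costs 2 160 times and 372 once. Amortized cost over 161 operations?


Formula: Amortized cost = Total cost / Operations
Total cost = (160 * 2) + (1 * 372)
Total cost = 320 + 372 = 692
Amortized = 692 / 161 = 4.2981

4.2981


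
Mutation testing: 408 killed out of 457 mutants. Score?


Mutation score = killed / total * 100
Mutation score = 408 / 457 * 100
Mutation score = 89.28%

89.28%


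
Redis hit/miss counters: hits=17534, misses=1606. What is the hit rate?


Formula: hit rate = hits / (hits + misses) * 100
hit rate = 17534 / (17534 + 1606) * 100
hit rate = 17534 / 19140 * 100
hit rate = 91.61%

91.61%


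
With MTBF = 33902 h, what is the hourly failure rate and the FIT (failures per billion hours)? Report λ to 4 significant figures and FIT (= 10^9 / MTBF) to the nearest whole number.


Formula: λ = 1 / MTBF; FIT = λ × 1e9 = 1e9 / MTBF
λ = 1 / 33902 ≈ 2.950e-05 failures/hour
FIT = 1e9 / 33902 ≈ 29497 failures per 1e9 hours (nearest whole number)

λ = 2.950e-05 /h, FIT = 29497


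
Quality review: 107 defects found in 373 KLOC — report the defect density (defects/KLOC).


Defect density = defects / KLOC
Defect density = 107 / 373
Defect density = 0.287 defects/KLOC

0.287 defects/KLOC


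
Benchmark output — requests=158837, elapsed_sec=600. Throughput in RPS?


Formula: throughput = requests / seconds
throughput = 158837 / 600
throughput = 264.73 requests/second

264.73 requests/second


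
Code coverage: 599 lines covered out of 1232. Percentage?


Coverage = covered / total * 100
Coverage = 599 / 1232 * 100
Coverage = 48.62%

48.62%


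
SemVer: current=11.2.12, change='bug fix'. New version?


Current: 11.2.12
Change category: 'bug fix' → patch bump
SemVer rule: patch bump → increment PATCH (MAJOR and MINOR unchanged)
New: 11.2.13

11.2.13


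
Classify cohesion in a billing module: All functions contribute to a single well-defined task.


Reasoning: Best: single purpose
Type: Functional cohesion

Functional cohesion


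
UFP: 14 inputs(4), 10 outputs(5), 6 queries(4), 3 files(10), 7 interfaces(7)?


UFP = EI*4 + EO*5 + EQ*4 + ILF*10 + EIF*7
UFP = 14*4 + 10*5 + 6*4 + 3*10 + 7*7
UFP = 56 + 50 + 24 + 30 + 49
UFP = 209

209


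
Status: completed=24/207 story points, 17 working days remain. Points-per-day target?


Formula: Required rate = Remaining points / Days left
Remaining = 207 - 24 = 183 points
Required rate = 183 / 17 = 10.76 points/day

10.76 points/day


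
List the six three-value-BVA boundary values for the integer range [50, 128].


Range: [50, 128]
Boundaries: just below min, min, min+1, max-1, max, just above max
Values: [49, 50, 51, 127, 128, 129]

[49, 50, 51, 127, 128, 129]


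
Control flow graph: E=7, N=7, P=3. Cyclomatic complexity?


Formula: V(G) = E - N + 2P
V(G) = 7 - 7 + 2*3
V(G) = 0 + 6
V(G) = 6

6


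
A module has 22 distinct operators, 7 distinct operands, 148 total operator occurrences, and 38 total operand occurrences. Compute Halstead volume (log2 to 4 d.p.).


Formula: V = N * log2(η), where N = N1 + N2 and η = η1 + η2
η = 22 + 7 = 29
N = 148 + 38 = 186
log2(29) ≈ 4.8580
V = 186 * 4.8580 = 903.59

903.59


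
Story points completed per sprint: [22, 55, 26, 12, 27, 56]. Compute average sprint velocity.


Formula: Avg velocity = Total points / Number of sprints
Points: [22, 55, 26, 12, 27, 56]
Sum = 22 + 55 + 26 + 12 + 27 + 56 = 198
Avg velocity = 198 / 6 = 33.0 points/sprint

33.0 points/sprint


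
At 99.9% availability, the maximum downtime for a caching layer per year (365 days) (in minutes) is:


Formula: allowed downtime = period * (100 - SLA) / 100
Period (year (365 days)) = 525600 minutes
Unavailability fraction = (100 - 99.9) / 100
Allowed downtime = 525600 * (100 - 99.9) / 100
Allowed downtime = 525.6 minutes

525.6 minutes


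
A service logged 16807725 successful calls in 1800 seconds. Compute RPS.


Formula: throughput = requests / seconds
throughput = 16807725 / 1800
throughput = 9337.63 requests/second

9337.63 requests/second


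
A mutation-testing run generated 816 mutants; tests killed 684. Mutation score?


Mutation score = killed / total * 100
Mutation score = 684 / 816 * 100
Mutation score = 83.82%

83.82%


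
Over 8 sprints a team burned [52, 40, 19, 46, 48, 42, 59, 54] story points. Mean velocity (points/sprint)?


Formula: Avg velocity = Total points / Number of sprints
Points: [52, 40, 19, 46, 48, 42, 59, 54]
Sum = 52 + 40 + 19 + 46 + 48 + 42 + 59 + 54 = 360
Avg velocity = 360 / 8 = 45.0 points/sprint

45.0 points/sprint


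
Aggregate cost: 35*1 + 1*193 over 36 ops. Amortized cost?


Formula: Amortized cost = Total cost / Operations
Total cost = (35 * 1) + (1 * 193)
Total cost = 35 + 193 = 228
Amortized = 228 / 36 = 6.3333

6.3333


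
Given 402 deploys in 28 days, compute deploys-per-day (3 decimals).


Formula: deployments per day = releases / days
= 402 / 28
= 14.357 deploys/day
(equivalently, 100.5 deploys/week)

14.357 deploys/day


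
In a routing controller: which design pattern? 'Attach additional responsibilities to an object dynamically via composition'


This matches the Decorator pattern

Decorator


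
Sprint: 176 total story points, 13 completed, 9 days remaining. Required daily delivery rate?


Formula: Required rate = Remaining points / Days left
Remaining = 176 - 13 = 163 points
Required rate = 163 / 9 = 18.11 points/day

18.11 points/day


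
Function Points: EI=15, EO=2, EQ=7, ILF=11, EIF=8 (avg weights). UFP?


UFP = EI*4 + EO*5 + EQ*4 + ILF*10 + EIF*7
UFP = 15*4 + 2*5 + 7*4 + 11*10 + 8*7
UFP = 60 + 10 + 28 + 110 + 56
UFP = 264

264


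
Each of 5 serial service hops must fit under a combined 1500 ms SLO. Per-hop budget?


Formula: per_stage = total_budget / stages
per_stage = 1500 / 5
per_stage = 300.0 ms

300.0 ms


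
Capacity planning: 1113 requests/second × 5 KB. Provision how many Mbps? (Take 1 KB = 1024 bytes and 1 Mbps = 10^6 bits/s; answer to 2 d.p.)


Formula: Mbps = payload_bytes * RPS * 8 / 1e6
Payload per request = 5 KB = 5 * 1024 = 5120 bytes
Total bytes/sec = 5120 * 1113 = 5698560
Total bits/sec = 5698560 * 8 = 45588480
Mbps = 45588480 / 1e6 = 45.59

45.59 Mbps


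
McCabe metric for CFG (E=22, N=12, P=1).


Formula: V(G) = E - N + 2P
V(G) = 22 - 12 + 2*1
V(G) = 10 + 2
V(G) = 12

12


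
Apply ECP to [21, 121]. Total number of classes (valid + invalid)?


Valid range: [21, 121]
Class 1: x < 21 — invalid
Class 2: 21 ≤ x ≤ 121 — valid
Class 3: x > 121 — invalid
Total equivalence classes: 3

3 equivalence classes


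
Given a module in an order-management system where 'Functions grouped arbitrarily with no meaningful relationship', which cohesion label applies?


Reasoning: Worst: random grouping
Type: Coincidental cohesion

Coincidental cohesion


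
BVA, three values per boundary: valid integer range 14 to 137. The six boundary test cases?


Range: [14, 137]
Boundaries: just below min, min, min+1, max-1, max, just above max
Values: [13, 14, 15, 136, 137, 138]

[13, 14, 15, 136, 137, 138]


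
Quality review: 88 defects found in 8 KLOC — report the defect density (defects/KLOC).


Defect density = defects / KLOC
Defect density = 88 / 8
Defect density = 11.0 defects/KLOC

11.0 defects/KLOC


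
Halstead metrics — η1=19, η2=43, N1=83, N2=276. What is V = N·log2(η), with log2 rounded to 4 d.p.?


Formula: V = N * log2(η), where N = N1 + N2 and η = η1 + η2
η = 19 + 43 = 62
N = 83 + 276 = 359
log2(62) ≈ 5.9542
V = 359 * 5.9542 = 2137.56

2137.56


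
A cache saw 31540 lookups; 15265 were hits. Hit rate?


Formula: hit rate = hits / (hits + misses) * 100
hit rate = 15265 / (15265 + 16275) * 100
hit rate = 15265 / 31540 * 100
hit rate = 48.4%

48.4%


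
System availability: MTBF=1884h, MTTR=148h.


Availability = MTBF / (MTBF + MTTR)
Availability = 1884 / (1884 + 148)
Availability = 1884 / 2032
Availability = 92.7165%

92.7165%


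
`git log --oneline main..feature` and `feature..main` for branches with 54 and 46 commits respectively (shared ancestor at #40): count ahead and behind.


Common ancestor: commit #40
feature commits after divergence: 54 - 40 = 14
main commits after divergence: 46 - 40 = 6
feature is 14 commits ahead of main
main is 6 commits ahead of feature

feature ahead: 14, main ahead: 6


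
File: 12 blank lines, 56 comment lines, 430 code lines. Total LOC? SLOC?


Total LOC = blank + comment + code
Total LOC = 12 + 56 + 430 = 498
SLOC (source only) = code = 430

Total LOC: 498, SLOC: 430


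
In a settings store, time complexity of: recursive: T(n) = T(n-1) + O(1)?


Reasoning: linear recursion with constant work per frame
Complexity: O(n)

O(n)


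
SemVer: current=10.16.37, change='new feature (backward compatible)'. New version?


Current: 10.16.37
Change category: 'new feature (backward compatible)' → minor bump
SemVer rule: minor bump → increment MINOR, reset PATCH to 0 (MAJOR unchanged)
New: 10.17.0

10.17.0


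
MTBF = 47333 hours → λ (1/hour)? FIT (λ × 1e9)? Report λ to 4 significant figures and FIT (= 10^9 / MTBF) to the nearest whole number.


Formula: λ = 1 / MTBF; FIT = λ × 1e9 = 1e9 / MTBF
λ = 1 / 47333 ≈ 2.113e-05 failures/hour
FIT = 1e9 / 47333 ≈ 21127 failures per 1e9 hours (nearest whole number)

λ = 2.113e-05 /h, FIT = 21127


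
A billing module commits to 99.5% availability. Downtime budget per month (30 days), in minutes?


Formula: allowed downtime = period * (100 - SLA) / 100
Period (month (30 days)) = 43200 minutes
Unavailability fraction = (100 - 99.5) / 100
Allowed downtime = 43200 * (100 - 99.5) / 100
Allowed downtime = 216.0 minutes

216.0 minutes


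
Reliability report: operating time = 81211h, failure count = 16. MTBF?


Formula: MTBF = Total operating time / Number of failures
MTBF = 81211 / 16
MTBF = 5075.69 hours

5075.69 hours


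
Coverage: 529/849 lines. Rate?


Coverage = covered / total * 100
Coverage = 529 / 849 * 100
Coverage = 62.31%

62.31%


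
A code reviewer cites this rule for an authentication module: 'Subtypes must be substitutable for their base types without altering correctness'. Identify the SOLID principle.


This describes the Liskov Substitution Principle (LSP)

Liskov Substitution Principle (LSP)


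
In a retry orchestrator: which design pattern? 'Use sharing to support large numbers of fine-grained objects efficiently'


This matches the Flyweight pattern

Flyweight


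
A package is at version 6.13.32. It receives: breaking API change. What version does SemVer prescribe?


Current: 6.13.32
Change category: 'breaking API change' → major bump
SemVer rule: major bump → increment MAJOR, reset MINOR and PATCH to 0
New: 7.0.0

7.0.0


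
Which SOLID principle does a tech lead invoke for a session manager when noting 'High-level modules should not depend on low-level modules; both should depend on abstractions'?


This describes the Dependency Inversion Principle (DIP)

Dependency Inversion Principle (DIP)


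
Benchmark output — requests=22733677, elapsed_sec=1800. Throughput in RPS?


Formula: throughput = requests / seconds
throughput = 22733677 / 1800
throughput = 12629.82 requests/second

12629.82 requests/second


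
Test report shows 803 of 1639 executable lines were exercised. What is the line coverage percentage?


Coverage = covered / total * 100
Coverage = 803 / 1639 * 100
Coverage = 48.99%

48.99%


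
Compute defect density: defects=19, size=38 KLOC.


Defect density = defects / KLOC
Defect density = 19 / 38
Defect density = 0.5 defects/KLOC

0.5 defects/KLOC


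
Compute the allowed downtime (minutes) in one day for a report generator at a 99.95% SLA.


Formula: allowed downtime = period * (100 - SLA) / 100
Period (day) = 1440 minutes
Unavailability fraction = (100 - 99.95) / 100
Allowed downtime = 1440 * (100 - 99.95) / 100
Allowed downtime = 0.72 minutes

0.72 minutes


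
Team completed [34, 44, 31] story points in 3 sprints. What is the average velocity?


Formula: Avg velocity = Total points / Number of sprints
Points: [34, 44, 31]
Sum = 34 + 44 + 31 = 109
Avg velocity = 109 / 3 = 36.33 points/sprint

36.33 points/sprint


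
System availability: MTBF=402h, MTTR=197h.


Availability = MTBF / (MTBF + MTTR)
Availability = 402 / (402 + 197)
Availability = 402 / 599
Availability = 67.1119%

67.1119%


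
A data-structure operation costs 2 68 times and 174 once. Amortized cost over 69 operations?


Formula: Amortized cost = Total cost / Operations
Total cost = (68 * 2) + (1 * 174)
Total cost = 136 + 174 = 310
Amortized = 310 / 69 = 4.4928

4.4928


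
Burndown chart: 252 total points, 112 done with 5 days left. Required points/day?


Formula: Required rate = Remaining points / Days left
Remaining = 252 - 112 = 140 points
Required rate = 140 / 5 = 28.0 points/day

28.0 points/day


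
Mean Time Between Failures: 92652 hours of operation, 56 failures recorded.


Formula: MTBF = Total operating time / Number of failures
MTBF = 92652 / 56
MTBF = 1654.5 hours

1654.5 hours


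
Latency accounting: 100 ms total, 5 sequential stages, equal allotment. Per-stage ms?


Formula: per_stage = total_budget / stages
per_stage = 100 / 5
per_stage = 20.0 ms

20.0 ms


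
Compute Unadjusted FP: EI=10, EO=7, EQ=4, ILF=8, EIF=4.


UFP = EI*4 + EO*5 + EQ*4 + ILF*10 + EIF*7
UFP = 10*4 + 7*5 + 4*4 + 8*10 + 4*7
UFP = 40 + 35 + 16 + 80 + 28
UFP = 199

199


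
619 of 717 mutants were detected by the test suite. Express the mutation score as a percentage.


Mutation score = killed / total * 100
Mutation score = 619 / 717 * 100
Mutation score = 86.33%

86.33%


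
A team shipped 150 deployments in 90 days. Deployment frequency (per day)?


Formula: deployments per day = releases / days
= 150 / 90
= 1.667 deploys/day
(equivalently, 11.67 deploys/week)

1.667 deploys/day


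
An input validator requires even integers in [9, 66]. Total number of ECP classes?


Constraint: even integers in [9, 66]
Class 1: x < 9 — out-of-range invalid
Class 2: x in [9,66] but odd — wrong type invalid
Class 3: x in [9,66] and even — valid
Class 4: x > 66 — out-of-range invalid
Total equivalence classes: 4

4 equivalence classes


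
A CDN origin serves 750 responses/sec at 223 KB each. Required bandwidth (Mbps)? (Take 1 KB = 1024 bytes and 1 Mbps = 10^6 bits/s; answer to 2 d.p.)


Formula: Mbps = payload_bytes * RPS * 8 / 1e6
Payload per request = 223 KB = 223 * 1024 = 228352 bytes
Total bytes/sec = 228352 * 750 = 171264000
Total bits/sec = 171264000 * 8 = 1370112000
Mbps = 1370112000 / 1e6 = 1370.11

1370.11 Mbps


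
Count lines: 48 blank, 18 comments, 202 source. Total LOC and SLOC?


Total LOC = blank + comment + code
Total LOC = 48 + 18 + 202 = 268
SLOC (source only) = code = 202

Total LOC: 268, SLOC: 202


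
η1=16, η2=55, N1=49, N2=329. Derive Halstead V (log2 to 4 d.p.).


Formula: V = N * log2(η), where N = N1 + N2 and η = η1 + η2
η = 16 + 55 = 71
N = 49 + 329 = 378
log2(71) ≈ 6.1497
V = 378 * 6.1497 = 2324.59

2324.59


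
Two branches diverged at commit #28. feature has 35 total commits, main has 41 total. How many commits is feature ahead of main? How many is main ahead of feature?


Common ancestor: commit #28
feature commits after divergence: 35 - 28 = 7
main commits after divergence: 41 - 28 = 13
feature is 7 commits ahead of main
main is 13 commits ahead of feature

feature ahead: 7, main ahead: 13


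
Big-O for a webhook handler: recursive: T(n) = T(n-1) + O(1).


Reasoning: linear recursion with constant work per frame
Complexity: O(n)

O(n)


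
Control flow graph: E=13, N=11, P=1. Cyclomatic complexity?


Formula: V(G) = E - N + 2P
V(G) = 13 - 11 + 2*1
V(G) = 2 + 2
V(G) = 4

4


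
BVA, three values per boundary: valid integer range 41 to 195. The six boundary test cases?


Range: [41, 195]
Boundaries: just below min, min, min+1, max-1, max, just above max
Values: [40, 41, 42, 194, 195, 196]

[40, 41, 42, 194, 195, 196]
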